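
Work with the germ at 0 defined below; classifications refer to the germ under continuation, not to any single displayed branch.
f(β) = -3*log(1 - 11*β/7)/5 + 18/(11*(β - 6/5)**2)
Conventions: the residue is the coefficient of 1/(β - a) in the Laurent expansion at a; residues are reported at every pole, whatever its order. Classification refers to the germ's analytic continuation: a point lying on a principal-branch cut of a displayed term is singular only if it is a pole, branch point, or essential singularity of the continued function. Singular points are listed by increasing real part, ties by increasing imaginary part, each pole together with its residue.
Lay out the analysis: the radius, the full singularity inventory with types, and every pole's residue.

Denominator factor (β - 6/5)^2: pole of order 2 at 6/5, modulus 6/5.
Branch term (-3/5)*log(1 - β/(7/11)): its argument vanishes at β = 7/11, a logarithmic branch point, modulus 7/11.
The radius of convergence is the smallest modulus among the singular points: 7/11.
The branch term is analytic at 6/5 and contributes nothing to the residue; only the rational part matters.
At the order-2 pole 6/5 set g(β) = (β - (6/5))^2*(rational part) = 18/11.
Order-2 pole: residue = g'(a); g'(6/5) = 0, so the residue is 0.
List the singular points by increasing real part (a conjugate pair: the negative imaginary part first).

Radius of convergence at 0: 7/11.
At 7/11: a logarithmic branch point.
At 6/5: a pole of order 2; residue 0.


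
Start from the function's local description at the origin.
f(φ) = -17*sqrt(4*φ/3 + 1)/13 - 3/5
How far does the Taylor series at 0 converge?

Branch term (-17/13)*sqrt(1 - φ/(-3/4)): its argument vanishes at φ = -3/4, a square-root branch point, modulus 3/4.
The radius of convergence is the smallest modulus among the singular points: 3/4.

The radius of convergence is 3/4.


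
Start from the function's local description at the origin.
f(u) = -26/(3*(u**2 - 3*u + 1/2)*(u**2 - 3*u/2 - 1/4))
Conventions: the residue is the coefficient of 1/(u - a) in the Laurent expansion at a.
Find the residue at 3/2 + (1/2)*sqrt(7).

The residue is -104/27 + (208/189)*sqrt(7).

The factor u**2 - 3*u + 1/2 splits as (u - a)(u - a') with a = 3/2 + (1/2)*sqrt(7), a' = 3/2 - (1/2)*sqrt(7). At the order-1 pole a set g(u) = (u - a)*f(u) = [-26/(3*(u**2 - 3*u/2 - 1/4))] / (u - a').
Simple pole: residue = g(a) at a = 3/2 + (1/2)*sqrt(7), which is -104/27 + (208/189)*sqrt(7).


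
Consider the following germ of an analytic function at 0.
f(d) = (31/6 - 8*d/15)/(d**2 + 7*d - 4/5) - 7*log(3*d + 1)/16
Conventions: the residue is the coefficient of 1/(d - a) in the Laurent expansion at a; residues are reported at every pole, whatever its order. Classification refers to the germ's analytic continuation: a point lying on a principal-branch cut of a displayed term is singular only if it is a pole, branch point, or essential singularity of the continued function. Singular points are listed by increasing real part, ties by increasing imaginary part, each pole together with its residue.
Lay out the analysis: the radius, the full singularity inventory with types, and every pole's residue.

Denominator factor (d**2 + 7*d - 4/5): discriminant 261/5, real irrational roots -7/2 + (3/10)*sqrt(145) and -7/2 - (3/10)*sqrt(145); poles of order 1, moduli -7/2 + (3/10)*sqrt(145) and 7/2 + (3/10)*sqrt(145).
Branch term (-7/16)*log(1 - d/(-1/3)): its argument vanishes at d = -1/3, a logarithmic branch point, modulus 1/3.
The radius of convergence is the smallest modulus among the singular points: -7/2 + (3/10)*sqrt(145).
The branch term is analytic at -7/2 - (3/10)*sqrt(145) and contributes nothing to the residue; only the rational part matters.
The factor d**2 + 7*d - 4/5 splits as (d - a)(d - a') with a = -7/2 - (3/10)*sqrt(145), a' = -7/2 + (3/10)*sqrt(145). At the order-1 pole a set g(d) = (d - a)*(rational part) = [31/6 - 8*d/15] / (d - a').
Simple pole: residue = g(a) at a = -7/2 - (3/10)*sqrt(145), which is -4/15 - (211/2610)*sqrt(145).
The branch term is analytic at -7/2 + (3/10)*sqrt(145) and contributes nothing to the residue; only the rational part matters.
The factor d**2 + 7*d - 4/5 splits as (d - a)(d - a') with a = -7/2 + (3/10)*sqrt(145), a' = -7/2 - (3/10)*sqrt(145). At the order-1 pole a set g(d) = (d - a)*(rational part) = [31/6 - 8*d/15] / (d - a').
Simple pole: residue = g(a) at a = -7/2 + (3/10)*sqrt(145), which is -4/15 + (211/2610)*sqrt(145).
List the singular points by increasing real part (a conjugate pair: the negative imaginary part first).

Radius of convergence at 0: -7/2 + (3/10)*sqrt(145).
At -7/2 - (3/10)*sqrt(145): a pole of order 1; residue -4/15 - (211/2610)*sqrt(145).
At -1/3: a logarithmic branch point.
At -7/2 + (3/10)*sqrt(145): a pole of order 1; residue -4/15 + (211/2610)*sqrt(145).


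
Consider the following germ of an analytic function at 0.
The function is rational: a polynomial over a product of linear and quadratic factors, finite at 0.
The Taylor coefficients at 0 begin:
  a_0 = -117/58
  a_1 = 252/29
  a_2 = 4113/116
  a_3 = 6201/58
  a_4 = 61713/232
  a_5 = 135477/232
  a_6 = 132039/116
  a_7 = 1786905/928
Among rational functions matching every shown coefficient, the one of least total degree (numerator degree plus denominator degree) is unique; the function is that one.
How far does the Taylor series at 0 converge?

The radius of convergence is (1/3)*sqrt(2).

No rational of total degree below 4 reproduces all 8 coefficients; solving the [1/3] Pade equations on them gives f(φ) = (7*φ - 26/29)/((φ + 2)*(φ**2 - 8*φ/9 + 2/9)), whose expansion matches every shown term.
Denominator factor (φ + 2): pole of order 1 at -2, modulus 2.
Denominator factor (φ**2 - 8*φ/9 + 2/9): discriminant -8/81, complex-conjugate roots (4/9) + ((1/9)*sqrt(2))*i and (4/9) - ((1/9)*sqrt(2))*i; poles of order 1, moduli (1/3)*sqrt(2) and (1/3)*sqrt(2).
The radius of convergence is the smallest modulus among the singular points: (1/3)*sqrt(2).


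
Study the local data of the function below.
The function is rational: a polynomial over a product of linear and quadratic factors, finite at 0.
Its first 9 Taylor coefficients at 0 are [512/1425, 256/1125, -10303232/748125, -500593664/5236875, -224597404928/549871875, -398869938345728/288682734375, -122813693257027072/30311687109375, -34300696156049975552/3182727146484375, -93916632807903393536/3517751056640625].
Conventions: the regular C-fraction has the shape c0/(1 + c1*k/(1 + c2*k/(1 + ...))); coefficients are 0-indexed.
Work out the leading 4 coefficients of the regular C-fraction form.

The regular C-fraction coefficients are [512/1425, -19/30, 244009/3990, -10833529134/162265985].

Taylor coefficients (read off): a_0 = 512/1425, a_1 = 256/1125, a_2 = -10303232/748125, a_3 = -500593664/5236875.
c0 = a_0 = 512/1425. Peel one level at a time: if S = 1 + c*k/S' with S'(0) = 1, then c is the k-coefficient of S and S' = c*k/(S - 1).
S_1 = c0/f = 1 + (-19/30)*k + (244009/6300)*k^2 + ...; c1 = -19/30.
S_2 = c1*k/(S_1 - 1) = 1 + (244009/3990)*k + (1805588189/442225)*k^2 + ...; c2 = 244009/3990.
S_3 = c2*k/(S_2 - 1) = 1 + (-10833529134/162265985)*k + ...; c3 = -10833529134/162265985.


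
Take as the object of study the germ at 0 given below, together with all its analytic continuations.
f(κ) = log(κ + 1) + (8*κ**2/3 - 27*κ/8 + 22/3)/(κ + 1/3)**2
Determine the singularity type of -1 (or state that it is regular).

The point is a logarithmic branch point.

The term (1)*log(1 - κ/(-1)) has argument 1 - -1/(-1) = 0 at -1: a logarithmic (infinitely-sheeted) branch point; the remaining terms are analytic or single-valued there.


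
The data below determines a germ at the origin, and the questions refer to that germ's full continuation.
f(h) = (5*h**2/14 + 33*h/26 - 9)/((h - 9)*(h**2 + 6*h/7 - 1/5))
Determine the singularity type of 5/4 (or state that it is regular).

The point is a regular point.

Denominator factors: h - 9 = -31/4 at h = 5/4; h**2 + 6*h/7 - 1/5 = 1363/560 at h = 5/4 — none vanishes.
So the germ continues analytically to 5/4.


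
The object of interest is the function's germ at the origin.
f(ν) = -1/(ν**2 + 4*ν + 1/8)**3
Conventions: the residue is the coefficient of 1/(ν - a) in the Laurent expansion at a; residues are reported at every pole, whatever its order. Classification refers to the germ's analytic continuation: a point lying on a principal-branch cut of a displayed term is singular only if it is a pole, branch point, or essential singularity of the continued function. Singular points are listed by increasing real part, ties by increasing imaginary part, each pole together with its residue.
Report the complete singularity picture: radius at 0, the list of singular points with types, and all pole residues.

Radius of convergence at 0: 2 - (1/4)*sqrt(62).
At -2 - (1/4)*sqrt(62): a pole of order 3; residue (24/29791)*sqrt(62).
At -2 + (1/4)*sqrt(62): a pole of order 3; residue -(24/29791)*sqrt(62).

Denominator factor (ν**2 + 4*ν + 1/8)^3: discriminant 31/2, real irrational roots -2 + (1/4)*sqrt(62) and -2 - (1/4)*sqrt(62); poles of order 3, moduli 2 - (1/4)*sqrt(62) and 2 + (1/4)*sqrt(62).
The radius of convergence is the smallest modulus among the singular points: 2 - (1/4)*sqrt(62).
The factor ν**2 + 4*ν + 1/8 splits as (ν - a)(ν - a') with a = -2 - (1/4)*sqrt(62), a' = -2 + (1/4)*sqrt(62). At the order-3 pole a set g(ν) = (ν - a)^3*f(ν) = [-1] / (ν - a')^3.
Order-3 pole: residue = g''(a)/2; g''(-2 - (1/4)*sqrt(62)) = (48/29791)*sqrt(62), so the residue is (24/29791)*sqrt(62).
The factor ν**2 + 4*ν + 1/8 splits as (ν - a)(ν - a') with a = -2 + (1/4)*sqrt(62), a' = -2 - (1/4)*sqrt(62). At the order-3 pole a set g(ν) = (ν - a)^3*f(ν) = [-1] / (ν - a')^3.
Order-3 pole: residue = g''(a)/2; g''(-2 + (1/4)*sqrt(62)) = -(48/29791)*sqrt(62), so the residue is -(24/29791)*sqrt(62).
List the singular points by increasing real part (a conjugate pair: the negative imaginary part first).


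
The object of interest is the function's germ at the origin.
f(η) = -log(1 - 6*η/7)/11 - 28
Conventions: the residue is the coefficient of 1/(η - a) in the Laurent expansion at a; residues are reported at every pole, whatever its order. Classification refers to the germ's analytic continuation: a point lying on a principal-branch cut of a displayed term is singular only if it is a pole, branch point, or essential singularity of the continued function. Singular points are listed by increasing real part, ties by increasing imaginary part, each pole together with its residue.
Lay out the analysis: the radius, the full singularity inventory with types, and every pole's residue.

Radius of convergence at 0: 7/6.
At 7/6: a logarithmic branch point.

Branch term (-1/11)*log(1 - η/(7/6)): its argument vanishes at η = 7/6, a logarithmic branch point, modulus 7/6.
The radius of convergence is the smallest modulus among the singular points: 7/6.


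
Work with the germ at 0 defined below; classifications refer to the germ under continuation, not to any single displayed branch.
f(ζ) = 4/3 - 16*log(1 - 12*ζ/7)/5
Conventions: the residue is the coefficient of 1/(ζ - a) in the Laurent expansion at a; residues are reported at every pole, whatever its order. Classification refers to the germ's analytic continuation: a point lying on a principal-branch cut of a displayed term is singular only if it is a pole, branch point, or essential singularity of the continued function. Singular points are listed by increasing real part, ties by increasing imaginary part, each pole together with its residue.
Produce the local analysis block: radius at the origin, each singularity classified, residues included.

Branch term (-16/5)*log(1 - ζ/(7/12)): its argument vanishes at ζ = 7/12, a logarithmic branch point, modulus 7/12.
The radius of convergence is the smallest modulus among the singular points: 7/12.

Radius of convergence at 0: 7/12.
At 7/12: a logarithmic branch point.


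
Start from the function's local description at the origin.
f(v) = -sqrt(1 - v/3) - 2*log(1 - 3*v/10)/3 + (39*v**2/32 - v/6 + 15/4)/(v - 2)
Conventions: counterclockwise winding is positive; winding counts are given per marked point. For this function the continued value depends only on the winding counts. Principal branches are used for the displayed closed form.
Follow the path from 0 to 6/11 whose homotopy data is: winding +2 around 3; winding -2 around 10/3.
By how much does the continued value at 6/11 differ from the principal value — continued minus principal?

Continued minus principal equals (8/3)*pi*i.

The rational part is single-valued and drops out of the difference; each branch term changes only by its own monodromy.
(-1)*sqrt(1 - v/(3)): winding +2 is even, the square root returns to the same sheet, contribution 0.
(-2/3)*log(1 - v/(10/3)): each positive loop around 10/3 adds 2*pi*i to the log, so winding -2 contributes (-2/3)*(-2)*2*pi*i = (8/3)*pi*i.
Summing the contributions at v = 6/11 gives (8/3)*pi*i.


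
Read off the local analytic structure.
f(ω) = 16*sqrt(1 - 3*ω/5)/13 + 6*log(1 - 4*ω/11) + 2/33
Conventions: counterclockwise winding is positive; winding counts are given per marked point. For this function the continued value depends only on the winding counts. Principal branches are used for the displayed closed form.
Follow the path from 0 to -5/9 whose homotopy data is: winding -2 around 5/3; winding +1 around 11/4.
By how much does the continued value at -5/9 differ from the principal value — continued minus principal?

The rational part is single-valued and drops out of the difference; each branch term changes only by its own monodromy.
(6)*log(1 - ω/(11/4)): each positive loop around 11/4 adds 2*pi*i to the log, so winding +1 contributes (6)*(1)*2*pi*i = (12)*pi*i.
(16/13)*sqrt(1 - ω/(5/3)): winding -2 is even, the square root returns to the same sheet, contribution 0.
Summing the contributions at ω = -5/9 gives (12)*pi*i.

Continued minus principal equals (12)*pi*i.


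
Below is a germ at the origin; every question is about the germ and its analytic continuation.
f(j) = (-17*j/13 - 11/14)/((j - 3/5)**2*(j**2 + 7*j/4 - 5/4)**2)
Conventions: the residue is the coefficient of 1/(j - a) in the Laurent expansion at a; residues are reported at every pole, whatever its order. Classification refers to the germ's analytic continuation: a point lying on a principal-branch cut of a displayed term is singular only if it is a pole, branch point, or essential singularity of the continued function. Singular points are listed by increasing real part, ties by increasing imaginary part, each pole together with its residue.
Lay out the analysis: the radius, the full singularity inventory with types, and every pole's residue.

Radius of convergence at 0: -7/8 + (1/8)*sqrt(129).
At -7/8 - (1/8)*sqrt(129): a pole of order 2; residue -3961875/3584 + (25154622275/258445824)*sqrt(129).
At -7/8 + (1/8)*sqrt(129): a pole of order 2; residue -3961875/3584 - (25154622275/258445824)*sqrt(129).
At 3/5: a pole of order 2; residue 3961875/1792.

Denominator factor (j - 3/5)^2: pole of order 2 at 3/5, modulus 3/5.
Denominator factor (j**2 + 7*j/4 - 5/4)^2: discriminant 129/16, real irrational roots -7/8 + (1/8)*sqrt(129) and -7/8 - (1/8)*sqrt(129); poles of order 2, moduli -7/8 + (1/8)*sqrt(129) and 7/8 + (1/8)*sqrt(129).
The radius of convergence is the smallest modulus among the singular points: -7/8 + (1/8)*sqrt(129).
The factor j**2 + 7*j/4 - 5/4 splits as (j - a)(j - a') with a = -7/8 - (1/8)*sqrt(129), a' = -7/8 + (1/8)*sqrt(129). At the order-2 pole a set g(j) = (j - a)^2*f(j) = [(-17*j/13 - 11/14)/(j - 3/5)**2] / (j - a')^2.
Order-2 pole: residue = g'(a); g'(-7/8 - (1/8)*sqrt(129)) = -3961875/3584 + (25154622275/258445824)*sqrt(129), so the residue is -3961875/3584 + (25154622275/258445824)*sqrt(129).
The factor j**2 + 7*j/4 - 5/4 splits as (j - a)(j - a') with a = -7/8 + (1/8)*sqrt(129), a' = -7/8 - (1/8)*sqrt(129). At the order-2 pole a set g(j) = (j - a)^2*f(j) = [(-17*j/13 - 11/14)/(j - 3/5)**2] / (j - a')^2.
Order-2 pole: residue = g'(a); g'(-7/8 + (1/8)*sqrt(129)) = -3961875/3584 - (25154622275/258445824)*sqrt(129), so the residue is -3961875/3584 - (25154622275/258445824)*sqrt(129).
At the order-2 pole 3/5 set g(j) = (j - (3/5))^2*f(j) = (-17*j/13 - 11/14)/(j**2 + 7*j/4 - 5/4)**2.
Order-2 pole: residue = g'(a); g'(3/5) = 3961875/1792, so the residue is 3961875/1792.
List the singular points by increasing real part (a conjugate pair: the negative imaginary part first).


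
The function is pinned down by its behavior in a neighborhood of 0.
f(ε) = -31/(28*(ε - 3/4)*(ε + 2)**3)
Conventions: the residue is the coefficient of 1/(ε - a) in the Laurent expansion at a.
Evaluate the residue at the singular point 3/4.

At the order-1 pole 3/4 set g(ε) = (ε - (3/4))*f(ε) = -31/(28*(ε + 2)**3).
Simple pole: residue = g(a) at a = 3/4, which is -496/9317.

The residue is -496/9317.


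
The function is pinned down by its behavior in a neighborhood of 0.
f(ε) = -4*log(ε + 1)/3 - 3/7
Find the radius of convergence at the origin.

Branch term (-4/3)*log(1 - ε/(-1)): its argument vanishes at ε = -1, a logarithmic branch point, modulus 1.
The radius of convergence is the smallest modulus among the singular points: 1.

The radius of convergence is 1.


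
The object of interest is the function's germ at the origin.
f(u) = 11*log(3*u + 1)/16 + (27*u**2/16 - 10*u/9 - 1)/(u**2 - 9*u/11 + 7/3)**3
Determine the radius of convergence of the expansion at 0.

Denominator factor (u**2 - 9*u/11 + 7/3)^3: discriminant -3145/363, complex-conjugate roots (9/22) + ((1/66)*sqrt(9435))*i and (9/22) - ((1/66)*sqrt(9435))*i; poles of order 3, moduli (1/3)*sqrt(21) and (1/3)*sqrt(21).
Branch term (11/16)*log(1 - u/(-1/3)): its argument vanishes at u = -1/3, a logarithmic branch point, modulus 1/3.
The radius of convergence is the smallest modulus among the singular points: 1/3.

The radius of convergence is 1/3.


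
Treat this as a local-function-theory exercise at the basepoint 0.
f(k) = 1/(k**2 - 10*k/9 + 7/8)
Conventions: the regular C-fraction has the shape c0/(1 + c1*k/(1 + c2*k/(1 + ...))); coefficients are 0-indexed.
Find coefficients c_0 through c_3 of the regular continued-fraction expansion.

Taylor coefficients (expand at 0): a_0 = 8/7, a_1 = 640/441, a_2 = 14912/27783, a_3 = -1710080/1750329.
c0 = a_0 = 8/7. Peel one level at a time: if S = 1 + c*k/S' with S'(0) = 1, then c is the k-coefficient of S and S' = c*k/(S - 1).
S_1 = c0/f = 1 + (-80/63)*k + (8/7)*k^2 + ...; c1 = -80/63.
S_2 = c1*k/(S_1 - 1) = 1 + (9/10)*k + (81/100)*k^2 + ...; c2 = 9/10.
S_3 = c2*k/(S_2 - 1) = 1 + (-9/10)*k + ...; c3 = -9/10.

The regular C-fraction coefficients are [8/7, -80/63, 9/10, -9/10].


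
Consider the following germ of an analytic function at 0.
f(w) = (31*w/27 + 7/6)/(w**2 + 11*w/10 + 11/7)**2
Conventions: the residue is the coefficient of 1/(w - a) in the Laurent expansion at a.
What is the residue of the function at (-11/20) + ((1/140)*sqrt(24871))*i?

The factor w**2 + 11*w/10 + 11/7 splits as (w - a)(w - a') with a = (-11/20) + ((1/140)*sqrt(24871))*i, a' = (-11/20) - ((1/140)*sqrt(24871))*i. At the order-2 pole a set g(w) = (w - a)^2*f(w) = [31*w/27 + 7/6] / (w - a')^2.
Order-2 pole: residue = g'(a); g'((-11/20) + ((1/140)*sqrt(24871))*i) = -((700/1179387)*sqrt(24871))*i, so the residue is -((700/1179387)*sqrt(24871))*i.

The residue is -((700/1179387)*sqrt(24871))*i.


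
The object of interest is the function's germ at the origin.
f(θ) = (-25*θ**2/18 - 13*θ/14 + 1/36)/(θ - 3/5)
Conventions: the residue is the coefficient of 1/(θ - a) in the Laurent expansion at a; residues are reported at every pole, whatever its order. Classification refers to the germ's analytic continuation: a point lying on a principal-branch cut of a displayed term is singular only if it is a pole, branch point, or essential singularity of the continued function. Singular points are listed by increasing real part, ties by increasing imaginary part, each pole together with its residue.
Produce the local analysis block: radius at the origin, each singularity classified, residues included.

Denominator factor (θ - 3/5): pole of order 1 at 3/5, modulus 3/5.
The radius of convergence is the smallest modulus among the singular points: 3/5.
At the order-1 pole 3/5 set g(θ) = (θ - (3/5))*f(θ) = -25*θ**2/18 - 13*θ/14 + 1/36.
Simple pole: residue = g(a) at a = 3/5, which is -1297/1260.

Radius of convergence at 0: 3/5.
At 3/5: a pole of order 1; residue -1297/1260.


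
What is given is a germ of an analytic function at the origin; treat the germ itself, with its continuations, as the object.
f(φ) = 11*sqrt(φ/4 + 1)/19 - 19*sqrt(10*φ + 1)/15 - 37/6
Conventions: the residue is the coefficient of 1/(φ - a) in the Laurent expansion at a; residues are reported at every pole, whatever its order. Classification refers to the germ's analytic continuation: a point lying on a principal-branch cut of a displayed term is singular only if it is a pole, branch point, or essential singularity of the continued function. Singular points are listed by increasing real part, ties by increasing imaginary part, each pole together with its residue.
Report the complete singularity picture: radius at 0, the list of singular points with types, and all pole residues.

Branch term (11/19)*sqrt(1 - φ/(-4)): its argument vanishes at φ = -4, a square-root branch point, modulus 4.
Branch term (-19/15)*sqrt(1 - φ/(-1/10)): its argument vanishes at φ = -1/10, a square-root branch point, modulus 1/10.
The radius of convergence is the smallest modulus among the singular points: 1/10.
List the singular points by increasing real part (a conjugate pair: the negative imaginary part first).

Radius of convergence at 0: 1/10.
At -4: an algebraic (square-root) branch point.
At -1/10: an algebraic (square-root) branch point.


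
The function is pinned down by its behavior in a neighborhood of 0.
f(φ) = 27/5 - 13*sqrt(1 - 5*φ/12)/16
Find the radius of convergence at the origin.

The radius of convergence is 12/5.

Branch term (-13/16)*sqrt(1 - φ/(12/5)): its argument vanishes at φ = 12/5, a square-root branch point, modulus 12/5.
The radius of convergence is the smallest modulus among the singular points: 12/5.


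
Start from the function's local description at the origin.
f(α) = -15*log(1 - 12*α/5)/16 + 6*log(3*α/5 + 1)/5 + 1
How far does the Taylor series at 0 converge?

The radius of convergence is 5/12.

Branch term (6/5)*log(1 - α/(-5/3)): its argument vanishes at α = -5/3, a logarithmic branch point, modulus 5/3.
Branch term (-15/16)*log(1 - α/(5/12)): its argument vanishes at α = 5/12, a logarithmic branch point, modulus 5/12.
The radius of convergence is the smallest modulus among the singular points: 5/12.


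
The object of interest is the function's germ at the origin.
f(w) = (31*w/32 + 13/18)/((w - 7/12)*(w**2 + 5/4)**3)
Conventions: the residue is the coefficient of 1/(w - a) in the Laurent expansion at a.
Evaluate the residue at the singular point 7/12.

At the order-1 pole 7/12 set g(w) = (w - (7/12))*f(w) = (31*w/32 + 13/18)/(w**2 + 5/4)**3.
Simple pole: residue = g(a) at a = 7/12, which is 3843936/12008989.

The residue is 3843936/12008989.


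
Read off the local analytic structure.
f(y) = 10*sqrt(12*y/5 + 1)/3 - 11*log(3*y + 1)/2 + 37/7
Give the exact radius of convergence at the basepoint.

The radius of convergence is 1/3.

Branch term (10/3)*sqrt(1 - y/(-5/12)): its argument vanishes at y = -5/12, a square-root branch point, modulus 5/12.
Branch term (-11/2)*log(1 - y/(-1/3)): its argument vanishes at y = -1/3, a logarithmic branch point, modulus 1/3.
The radius of convergence is the smallest modulus among the singular points: 1/3.


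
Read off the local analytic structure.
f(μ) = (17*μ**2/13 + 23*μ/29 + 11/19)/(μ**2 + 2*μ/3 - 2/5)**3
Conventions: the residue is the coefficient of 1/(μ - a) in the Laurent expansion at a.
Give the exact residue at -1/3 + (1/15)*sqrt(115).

The factor μ**2 + 2*μ/3 - 2/5 splits as (μ - a)(μ - a') with a = -1/3 + (1/15)*sqrt(115), a' = -1/3 - (1/15)*sqrt(115). At the order-3 pole a set g(μ) = (μ - a)^3*f(μ) = [17*μ**2/13 + 23*μ/29 + 11/19] / (μ - a')^3.
Order-3 pole: residue = g''(a)/2; g''(-1/3 + (1/15)*sqrt(115)) = (168210/3789227)*sqrt(115), so the residue is (84105/3789227)*sqrt(115).

The residue is (84105/3789227)*sqrt(115).


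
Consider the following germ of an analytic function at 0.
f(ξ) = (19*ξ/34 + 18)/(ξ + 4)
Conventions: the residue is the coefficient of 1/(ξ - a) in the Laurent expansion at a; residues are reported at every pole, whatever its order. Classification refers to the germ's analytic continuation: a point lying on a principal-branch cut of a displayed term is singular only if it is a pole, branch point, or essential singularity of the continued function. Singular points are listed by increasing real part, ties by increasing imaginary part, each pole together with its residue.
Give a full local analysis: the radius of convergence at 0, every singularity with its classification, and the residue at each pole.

Radius of convergence at 0: 4.
At -4: a pole of order 1; residue 268/17.

Denominator factor (ξ + 4): pole of order 1 at -4, modulus 4.
The radius of convergence is the smallest modulus among the singular points: 4.
At the order-1 pole -4 set g(ξ) = (ξ - (-4))*f(ξ) = 19*ξ/34 + 18.
Simple pole: residue = g(a) at a = -4, which is 268/17.


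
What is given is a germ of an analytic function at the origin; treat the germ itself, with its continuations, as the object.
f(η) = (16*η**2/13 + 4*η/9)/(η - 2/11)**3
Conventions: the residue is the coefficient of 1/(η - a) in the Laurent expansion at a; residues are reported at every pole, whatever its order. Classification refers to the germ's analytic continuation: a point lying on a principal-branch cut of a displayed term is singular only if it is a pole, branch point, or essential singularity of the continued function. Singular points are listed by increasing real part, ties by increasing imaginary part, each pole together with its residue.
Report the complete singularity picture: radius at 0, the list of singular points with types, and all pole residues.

Denominator factor (η - 2/11)^3: pole of order 3 at 2/11, modulus 2/11.
The radius of convergence is the smallest modulus among the singular points: 2/11.
At the order-3 pole 2/11 set g(η) = (η - (2/11))^3*f(η) = 16*η**2/13 + 4*η/9.
Order-3 pole: residue = g''(a)/2; g''(2/11) = 32/13, so the residue is 16/13.

Radius of convergence at 0: 2/11.
At 2/11: a pole of order 3; residue 16/13.


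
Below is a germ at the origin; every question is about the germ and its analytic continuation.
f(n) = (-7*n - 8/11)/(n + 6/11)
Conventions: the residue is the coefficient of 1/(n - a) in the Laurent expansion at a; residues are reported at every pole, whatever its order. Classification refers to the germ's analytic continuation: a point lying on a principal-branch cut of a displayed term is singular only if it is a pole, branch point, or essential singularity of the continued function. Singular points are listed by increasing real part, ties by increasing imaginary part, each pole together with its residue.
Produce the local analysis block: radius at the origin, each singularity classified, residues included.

Denominator factor (n + 6/11): pole of order 1 at -6/11, modulus 6/11.
The radius of convergence is the smallest modulus among the singular points: 6/11.
At the order-1 pole -6/11 set g(n) = (n - (-6/11))*f(n) = -7*n - 8/11.
Simple pole: residue = g(a) at a = -6/11, which is 34/11.

Radius of convergence at 0: 6/11.
At -6/11: a pole of order 1; residue 34/11.


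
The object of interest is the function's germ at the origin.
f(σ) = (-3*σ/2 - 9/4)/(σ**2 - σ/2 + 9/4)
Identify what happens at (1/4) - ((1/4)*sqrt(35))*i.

The point is a pole of order 1.

The denominator factor σ**2 - σ/2 + 9/4 vanishes at (1/4) - ((1/4)*sqrt(35))*i and appears to the power 1; the numerator there equals (-21/8) + ((3/8)*sqrt(35))*i, nonzero, and no other factor vanishes.
Hence a pole whose order is the multiplicity, 1.


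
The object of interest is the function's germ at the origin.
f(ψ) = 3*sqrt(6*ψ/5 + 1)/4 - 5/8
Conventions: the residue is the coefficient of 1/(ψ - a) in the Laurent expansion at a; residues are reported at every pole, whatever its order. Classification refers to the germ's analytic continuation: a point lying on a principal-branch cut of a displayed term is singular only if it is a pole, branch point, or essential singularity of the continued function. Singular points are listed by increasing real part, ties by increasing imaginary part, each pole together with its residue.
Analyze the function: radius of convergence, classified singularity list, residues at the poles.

Radius of convergence at 0: 5/6.
At -5/6: an algebraic (square-root) branch point.

Branch term (3/4)*sqrt(1 - ψ/(-5/6)): its argument vanishes at ψ = -5/6, a square-root branch point, modulus 5/6.
The radius of convergence is the smallest modulus among the singular points: 5/6.


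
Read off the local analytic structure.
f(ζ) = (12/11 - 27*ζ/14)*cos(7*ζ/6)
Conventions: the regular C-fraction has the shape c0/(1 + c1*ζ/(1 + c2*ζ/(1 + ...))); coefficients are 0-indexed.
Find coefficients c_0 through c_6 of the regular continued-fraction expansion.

Taylor coefficients (expand at 0): a_0 = 12/11, a_1 = -27/14, a_2 = -49/66, a_3 = 21/16, a_4 = 2401/28512, a_5 = -343/2304, a_6 = -117649/30792960.
c0 = a_0 = 12/11. Peel one level at a time: if S = 1 + c*ζ/S' with S'(0) = 1, then c is the ζ-coefficient of S and S' = c*ζ/(S - 1).
S_1 = c0/f = 1 + (99/56)*ζ + (107417/28224)*ζ^2 + ...; c1 = 99/56.
S_2 = c1*ζ/(S_1 - 1) = 1 + (-107417/49896)*ζ + (5263433/6351048)*ζ^2 + ...; c2 = -107417/49896.
S_3 = c2*ζ/(S_2 - 1) = 1 + (343/891)*ζ + (-588245/5800518)*ζ^2 + ...; c3 = 343/891.
S_4 = c3*ζ/(S_3 - 1) = 1 + (56595/214834)*ζ + (-73166201955/184614590224)*ζ^2 + ...; c4 = 56595/214834.
S_5 = c4*ζ/(S_4 - 1) = 1 + (9049623/6015352)*ζ + (202611985193/75793435200)*ζ^2 + ...; c5 = 9049623/6015352.
S_6 = c5*ζ/(S_5 - 1) = 1 + (-202611985193/114025249800)*ζ + ...; c6 = -202611985193/114025249800.

The regular C-fraction coefficients are [12/11, 99/56, -107417/49896, 343/891, 56595/214834, 9049623/6015352, -202611985193/114025249800].


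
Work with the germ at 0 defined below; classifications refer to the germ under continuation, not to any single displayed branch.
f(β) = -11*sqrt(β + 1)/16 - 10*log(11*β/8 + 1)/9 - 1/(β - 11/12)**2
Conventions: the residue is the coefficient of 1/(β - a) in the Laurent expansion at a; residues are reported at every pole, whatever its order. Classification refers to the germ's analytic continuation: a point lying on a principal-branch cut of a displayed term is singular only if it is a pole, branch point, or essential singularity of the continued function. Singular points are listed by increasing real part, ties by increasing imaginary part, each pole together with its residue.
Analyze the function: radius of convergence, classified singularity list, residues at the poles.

Radius of convergence at 0: 8/11.
At -1: an algebraic (square-root) branch point.
At -8/11: a logarithmic branch point.
At 11/12: a pole of order 2; residue 0.

Denominator factor (β - 11/12)^2: pole of order 2 at 11/12, modulus 11/12.
Branch term (-10/9)*log(1 - β/(-8/11)): its argument vanishes at β = -8/11, a logarithmic branch point, modulus 8/11.
Branch term (-11/16)*sqrt(1 - β/(-1)): its argument vanishes at β = -1, a square-root branch point, modulus 1.
The radius of convergence is the smallest modulus among the singular points: 8/11.
The branch terms are analytic at 11/12 and contribute nothing to the residue; only the rational part matters.
At the order-2 pole 11/12 set g(β) = (β - (11/12))^2*(rational part) = -1.
Order-2 pole: residue = g'(a); g'(11/12) = 0, so the residue is 0.
List the singular points by increasing real part (a conjugate pair: the negative imaginary part first).


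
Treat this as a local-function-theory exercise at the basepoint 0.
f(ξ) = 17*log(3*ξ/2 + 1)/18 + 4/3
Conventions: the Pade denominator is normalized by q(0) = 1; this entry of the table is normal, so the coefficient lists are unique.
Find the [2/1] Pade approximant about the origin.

Taylor coefficients needed (expand at 0): a_0 = 4/3, a_1 = 17/12, a_2 = -17/16, a_3 = 17/16.
Write the denominator as Q(ξ) = 1 + q1*ξ. Requiring Q*f - P = O(ξ^4) with deg P <= 2 kills the coefficients of ξ^3..ξ^3 in Q*f:
  ξ^3: a_3 + q1*a_2 = 0, i.e. 17/16 + (-17/16)*q1 = 0.
Solving this linear system: q1 = 1.
The numerator is Q*f truncated at degree 2: P0 = a_0 = 4/3; P1 = a_1 + q1*a_0 = 11/4; P2 = a_2 + q1*a_1 = 17/48.

The Pade approximant has numerator coefficients [4/3, 11/4, 17/48]; denominator coefficients [1, 1].


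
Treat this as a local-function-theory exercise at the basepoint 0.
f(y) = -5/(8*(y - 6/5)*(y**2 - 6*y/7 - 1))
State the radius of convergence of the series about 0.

Denominator factor (y - 6/5): pole of order 1 at 6/5, modulus 6/5.
Denominator factor (y**2 - 6*y/7 - 1): discriminant 232/49, real irrational roots 3/7 + (1/7)*sqrt(58) and 3/7 - (1/7)*sqrt(58); poles of order 1, moduli 3/7 + (1/7)*sqrt(58) and -3/7 + (1/7)*sqrt(58).
The radius of convergence is the smallest modulus among the singular points: -3/7 + (1/7)*sqrt(58).

The radius of convergence is -3/7 + (1/7)*sqrt(58).


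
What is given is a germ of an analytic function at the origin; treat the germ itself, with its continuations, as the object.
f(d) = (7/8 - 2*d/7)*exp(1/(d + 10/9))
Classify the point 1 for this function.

The point is a regular point.

There is no denominator, hence no pole anywhere.
The essential point of exp(1/(d - (-10/9))) is -10/9, not 1.
So the germ continues analytically to 1.


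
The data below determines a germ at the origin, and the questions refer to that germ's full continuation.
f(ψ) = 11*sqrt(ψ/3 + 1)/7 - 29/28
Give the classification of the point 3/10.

There is no denominator, hence no pole anywhere.
Branch term sqrt(1 - ψ/(-3)): argument at 3/10 is 11/10, nonzero, so 3/10 is not its branch point (a point on a principal cut is still regular for the continued germ).
So the germ continues analytically to 3/10.

The point is a regular point.


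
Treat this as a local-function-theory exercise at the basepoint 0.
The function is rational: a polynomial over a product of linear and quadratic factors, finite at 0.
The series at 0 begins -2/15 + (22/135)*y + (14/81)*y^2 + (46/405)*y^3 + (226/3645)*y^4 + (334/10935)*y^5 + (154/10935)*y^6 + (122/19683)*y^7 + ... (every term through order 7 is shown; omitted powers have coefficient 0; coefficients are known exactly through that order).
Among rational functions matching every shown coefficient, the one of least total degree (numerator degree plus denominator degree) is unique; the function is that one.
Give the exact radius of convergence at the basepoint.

The radius of convergence is 3.

No rational of total degree below 5 reproduces all 8 coefficients; solving the [2/3] Pade equations on them gives f(y) = (14*y**2/15 - 8*y + 18/5)/(y - 3)**3, whose expansion matches every shown term.
Denominator factor (y - 3)^3: pole of order 3 at 3, modulus 3.
The radius of convergence is the smallest modulus among the singular points: 3.


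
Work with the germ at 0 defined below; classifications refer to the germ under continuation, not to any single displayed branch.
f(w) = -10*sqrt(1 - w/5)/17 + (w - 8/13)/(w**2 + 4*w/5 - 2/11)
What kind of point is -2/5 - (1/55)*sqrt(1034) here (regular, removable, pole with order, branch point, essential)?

The denominator factor w**2 + 4*w/5 - 2/11 vanishes at -2/5 - (1/55)*sqrt(1034) and appears to the power 1; the numerator there equals -66/65 - (1/55)*sqrt(1034), nonzero, and no other factor vanishes.
The branch terms are analytic at this point.
Hence a pole whose order is the multiplicity, 1.

The point is a pole of order 1.


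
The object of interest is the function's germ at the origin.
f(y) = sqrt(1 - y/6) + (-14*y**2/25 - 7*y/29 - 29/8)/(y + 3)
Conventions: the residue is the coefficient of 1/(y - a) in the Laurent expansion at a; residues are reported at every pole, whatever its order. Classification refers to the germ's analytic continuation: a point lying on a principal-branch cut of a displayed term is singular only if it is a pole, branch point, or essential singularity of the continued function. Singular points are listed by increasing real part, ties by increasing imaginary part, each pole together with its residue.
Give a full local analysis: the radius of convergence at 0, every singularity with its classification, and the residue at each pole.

Radius of convergence at 0: 3.
At -3: a pole of order 1; residue -46057/5800.
At 6: an algebraic (square-root) branch point.

Denominator factor (y + 3): pole of order 1 at -3, modulus 3.
Branch term (1)*sqrt(1 - y/(6)): its argument vanishes at y = 6, a square-root branch point, modulus 6.
The radius of convergence is the smallest modulus among the singular points: 3.
The branch term is analytic at -3 and contributes nothing to the residue; only the rational part matters.
At the order-1 pole -3 set g(y) = (y - (-3))*(rational part) = -14*y**2/25 - 7*y/29 - 29/8.
Simple pole: residue = g(a) at a = -3, which is -46057/5800.
List the singular points by increasing real part (a conjugate pair: the negative imaginary part first).


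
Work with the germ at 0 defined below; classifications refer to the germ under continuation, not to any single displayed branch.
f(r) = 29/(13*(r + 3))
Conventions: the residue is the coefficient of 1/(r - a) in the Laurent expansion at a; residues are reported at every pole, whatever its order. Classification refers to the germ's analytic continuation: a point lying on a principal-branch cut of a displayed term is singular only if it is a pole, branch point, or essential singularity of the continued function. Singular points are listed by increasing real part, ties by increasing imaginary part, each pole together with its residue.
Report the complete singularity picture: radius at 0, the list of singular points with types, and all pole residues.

Denominator factor (r + 3): pole of order 1 at -3, modulus 3.
The radius of convergence is the smallest modulus among the singular points: 3.
At the order-1 pole -3 set g(r) = (r - (-3))*f(r) = 29/13.
Simple pole: residue = g(a) at a = -3, which is 29/13.

Radius of convergence at 0: 3.
At -3: a pole of order 1; residue 29/13.


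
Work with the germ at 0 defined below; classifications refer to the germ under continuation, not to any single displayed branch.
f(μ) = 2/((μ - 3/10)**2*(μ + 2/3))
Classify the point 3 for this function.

Denominator factors: μ - 3/10 = 27/10 at μ = 3; μ + 2/3 = 11/3 at μ = 3 — none vanishes.
So the germ continues analytically to 3.

The point is a regular point.


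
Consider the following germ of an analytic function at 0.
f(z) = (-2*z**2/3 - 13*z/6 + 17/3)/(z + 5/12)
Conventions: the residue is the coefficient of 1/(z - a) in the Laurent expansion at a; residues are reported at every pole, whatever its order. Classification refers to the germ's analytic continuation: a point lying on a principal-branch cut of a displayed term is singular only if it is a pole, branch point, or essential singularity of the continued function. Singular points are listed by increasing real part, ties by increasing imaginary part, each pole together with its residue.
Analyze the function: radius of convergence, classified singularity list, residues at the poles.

Denominator factor (z + 5/12): pole of order 1 at -5/12, modulus 5/12.
The radius of convergence is the smallest modulus among the singular points: 5/12.
At the order-1 pole -5/12 set g(z) = (z - (-5/12))*f(z) = -2*z**2/3 - 13*z/6 + 17/3.
Simple pole: residue = g(a) at a = -5/12, which is 697/108.

Radius of convergence at 0: 5/12.
At -5/12: a pole of order 1; residue 697/108.


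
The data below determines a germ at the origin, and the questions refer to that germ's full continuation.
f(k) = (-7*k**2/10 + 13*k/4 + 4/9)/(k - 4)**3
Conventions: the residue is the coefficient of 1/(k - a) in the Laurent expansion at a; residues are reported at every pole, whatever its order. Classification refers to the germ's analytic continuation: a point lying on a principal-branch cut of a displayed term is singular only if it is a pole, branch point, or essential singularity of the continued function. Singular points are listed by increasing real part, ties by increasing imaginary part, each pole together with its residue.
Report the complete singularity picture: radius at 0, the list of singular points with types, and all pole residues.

Denominator factor (k - 4)^3: pole of order 3 at 4, modulus 4.
The radius of convergence is the smallest modulus among the singular points: 4.
At the order-3 pole 4 set g(k) = (k - (4))^3*f(k) = -7*k**2/10 + 13*k/4 + 4/9.
Order-3 pole: residue = g''(a)/2; g''(4) = -7/5, so the residue is -7/10.

Radius of convergence at 0: 4.
At 4: a pole of order 3; residue -7/10.
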